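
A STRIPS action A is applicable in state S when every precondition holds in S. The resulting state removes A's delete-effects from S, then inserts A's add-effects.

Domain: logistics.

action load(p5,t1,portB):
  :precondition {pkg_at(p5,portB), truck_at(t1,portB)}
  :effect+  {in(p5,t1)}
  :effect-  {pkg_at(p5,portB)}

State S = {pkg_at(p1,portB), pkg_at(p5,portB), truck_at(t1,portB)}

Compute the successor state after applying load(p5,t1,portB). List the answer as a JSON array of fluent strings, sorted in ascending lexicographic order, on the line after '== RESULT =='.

Progress:
  pre ⊆ S: {pkg_at(p5,portB), truck_at(t1,portB)} ⊆ S  — applicable
  S \ del = {pkg_at(p1,portB), truck_at(t1,portB)}
  ∪ add   = {in(p5,t1), pkg_at(p1,portB), truck_at(t1,portB)}

== RESULT ==
["in(p5,t1)", "pkg_at(p1,portB)", "truck_at(t1,portB)"]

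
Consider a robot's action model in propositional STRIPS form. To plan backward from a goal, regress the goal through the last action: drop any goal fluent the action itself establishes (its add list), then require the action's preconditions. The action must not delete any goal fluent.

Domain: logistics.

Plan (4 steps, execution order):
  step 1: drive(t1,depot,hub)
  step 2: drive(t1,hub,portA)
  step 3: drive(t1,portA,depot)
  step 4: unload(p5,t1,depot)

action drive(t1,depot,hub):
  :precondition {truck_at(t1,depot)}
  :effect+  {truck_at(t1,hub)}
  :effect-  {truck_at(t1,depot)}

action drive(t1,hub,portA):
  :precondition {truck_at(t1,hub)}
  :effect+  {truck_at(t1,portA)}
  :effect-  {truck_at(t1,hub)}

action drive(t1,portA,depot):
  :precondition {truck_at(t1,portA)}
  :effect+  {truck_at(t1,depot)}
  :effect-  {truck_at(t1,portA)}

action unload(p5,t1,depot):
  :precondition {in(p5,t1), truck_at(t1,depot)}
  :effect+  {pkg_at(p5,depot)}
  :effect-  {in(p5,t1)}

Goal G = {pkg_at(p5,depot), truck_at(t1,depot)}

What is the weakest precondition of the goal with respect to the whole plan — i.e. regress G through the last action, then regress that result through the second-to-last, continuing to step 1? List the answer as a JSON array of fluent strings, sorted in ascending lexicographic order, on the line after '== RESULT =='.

Regress step by step:
  through step 4 (unload(p5,t1,depot)): drop {pkg_at(p5,depot)}, keep {truck_at(t1,depot)}, require {in(p5,t1), truck_at(t1,depot)}
    → {in(p5,t1), truck_at(t1,depot)}
  through step 3 (drive(t1,portA,depot)): drop {truck_at(t1,depot)}, keep {in(p5,t1)}, require {truck_at(t1,portA)}
    → {in(p5,t1), truck_at(t1,portA)}
  through step 2 (drive(t1,hub,portA)): drop {truck_at(t1,portA)}, keep {in(p5,t1)}, require {truck_at(t1,hub)}
    → {in(p5,t1), truck_at(t1,hub)}
  through step 1 (drive(t1,depot,hub)): drop {truck_at(t1,hub)}, keep {in(p5,t1)}, require {truck_at(t1,depot)}
    → {in(p5,t1), truck_at(t1,depot)}

== RESULT ==
["in(p5,t1)", "truck_at(t1,depot)"]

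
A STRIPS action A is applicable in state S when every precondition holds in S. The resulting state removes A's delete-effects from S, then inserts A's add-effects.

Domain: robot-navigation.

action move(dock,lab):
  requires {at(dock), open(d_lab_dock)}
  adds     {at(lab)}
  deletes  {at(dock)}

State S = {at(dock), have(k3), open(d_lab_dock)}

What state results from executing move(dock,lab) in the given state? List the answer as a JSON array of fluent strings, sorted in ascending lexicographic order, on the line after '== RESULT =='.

Progress:
  pre ⊆ S: {at(dock), open(d_lab_dock)} ⊆ S  — applicable
  S \ del = {have(k3), open(d_lab_dock)}
  ∪ add   = {at(lab), have(k3), open(d_lab_dock)}

== RESULT ==
["at(lab)", "have(k3)", "open(d_lab_dock)"]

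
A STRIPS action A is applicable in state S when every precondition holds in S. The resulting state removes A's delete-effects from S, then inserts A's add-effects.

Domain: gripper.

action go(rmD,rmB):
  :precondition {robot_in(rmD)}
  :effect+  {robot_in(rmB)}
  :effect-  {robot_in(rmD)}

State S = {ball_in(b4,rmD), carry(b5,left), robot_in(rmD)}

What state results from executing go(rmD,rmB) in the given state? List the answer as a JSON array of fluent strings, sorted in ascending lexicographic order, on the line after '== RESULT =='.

Progress:
  pre ⊆ S: {robot_in(rmD)} ⊆ S  — applicable
  S \ del = {ball_in(b4,rmD), carry(b5,left)}
  ∪ add   = {ball_in(b4,rmD), carry(b5,left), robot_in(rmB)}

== RESULT ==
["ball_in(b4,rmD)", "carry(b5,left)", "robot_in(rmB)"]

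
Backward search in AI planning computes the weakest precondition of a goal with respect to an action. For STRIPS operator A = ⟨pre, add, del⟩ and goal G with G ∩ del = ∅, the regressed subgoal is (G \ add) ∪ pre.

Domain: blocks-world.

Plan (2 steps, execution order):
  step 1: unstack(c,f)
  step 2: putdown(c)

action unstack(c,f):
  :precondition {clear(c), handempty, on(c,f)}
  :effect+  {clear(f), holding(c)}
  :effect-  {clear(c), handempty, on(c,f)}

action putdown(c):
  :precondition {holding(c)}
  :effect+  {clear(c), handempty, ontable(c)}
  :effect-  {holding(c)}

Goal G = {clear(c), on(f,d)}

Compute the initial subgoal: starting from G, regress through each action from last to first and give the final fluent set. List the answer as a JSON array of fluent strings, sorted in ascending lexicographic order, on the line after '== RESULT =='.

Regress step by step:
  through step 2 (putdown(c)): drop {clear(c)}, keep {on(f,d)}, require {holding(c)}
    → {holding(c), on(f,d)}
  through step 1 (unstack(c,f)): drop {holding(c)}, keep {on(f,d)}, require {clear(c), handempty, on(c,f)}
    → {clear(c), handempty, on(c,f), on(f,d)}

== RESULT ==
["clear(c)", "handempty", "on(c,f)", "on(f,d)"]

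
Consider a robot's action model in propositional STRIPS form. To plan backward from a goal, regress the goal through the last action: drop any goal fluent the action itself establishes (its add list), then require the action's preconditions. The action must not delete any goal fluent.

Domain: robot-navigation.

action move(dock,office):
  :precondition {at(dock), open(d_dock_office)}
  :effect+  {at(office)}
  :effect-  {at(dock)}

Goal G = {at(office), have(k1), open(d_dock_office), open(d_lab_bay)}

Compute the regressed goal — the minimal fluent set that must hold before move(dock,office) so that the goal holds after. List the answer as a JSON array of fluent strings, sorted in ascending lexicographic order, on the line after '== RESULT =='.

Regress:
  G ∩ del = {}  (empty — regression defined)
  G \ add = {at(office), have(k1), open(d_dock_office), open(d_lab_bay)} \ {at(office)} = {have(k1), open(d_dock_office), open(d_lab_bay)}
  ∪ pre   = {have(k1), open(d_dock_office), open(d_lab_bay)} ∪ {at(dock), open(d_dock_office)}
          = {at(dock), have(k1), open(d_dock_office), open(d_lab_bay)}

== RESULT ==
["at(dock)", "have(k1)", "open(d_dock_office)", "open(d_lab_bay)"]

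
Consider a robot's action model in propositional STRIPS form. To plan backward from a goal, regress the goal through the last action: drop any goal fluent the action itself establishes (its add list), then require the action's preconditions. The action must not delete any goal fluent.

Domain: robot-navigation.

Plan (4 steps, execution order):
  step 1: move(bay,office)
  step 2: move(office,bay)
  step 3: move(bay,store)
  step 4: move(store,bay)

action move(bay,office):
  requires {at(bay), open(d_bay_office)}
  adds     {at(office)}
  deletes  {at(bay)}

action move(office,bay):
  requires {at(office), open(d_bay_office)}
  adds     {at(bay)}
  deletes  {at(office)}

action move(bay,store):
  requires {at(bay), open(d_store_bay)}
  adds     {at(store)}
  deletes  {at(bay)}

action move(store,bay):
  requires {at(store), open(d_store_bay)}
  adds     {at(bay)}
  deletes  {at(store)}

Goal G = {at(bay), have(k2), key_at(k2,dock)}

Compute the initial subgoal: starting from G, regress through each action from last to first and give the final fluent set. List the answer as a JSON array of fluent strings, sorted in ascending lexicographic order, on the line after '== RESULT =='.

Work backward from the goal:
  through step 4 (move(store,bay)): drop {at(bay)}, keep {have(k2), key_at(k2,dock)}, require {at(store), open(d_store_bay)}
    → {at(store), have(k2), key_at(k2,dock), open(d_store_bay)}
  through step 3 (move(bay,store)): drop {at(store)}, keep {have(k2), key_at(k2,dock), open(d_store_bay)}, require {at(bay), open(d_store_bay)}
    → {at(bay), have(k2), key_at(k2,dock), open(d_store_bay)}
  through step 2 (move(office,bay)): drop {at(bay)}, keep {have(k2), key_at(k2,dock), open(d_store_bay)}, require {at(office), open(d_bay_office)}
    → {at(office), have(k2), key_at(k2,dock), open(d_bay_office), open(d_store_bay)}
  through step 1 (move(bay,office)): drop {at(office)}, keep {have(k2), key_at(k2,dock), open(d_bay_office), open(d_store_bay)}, require {at(bay), open(d_bay_office)}
    → {at(bay), have(k2), key_at(k2,dock), open(d_bay_office), open(d_store_bay)}

== RESULT ==
["at(bay)", "have(k2)", "key_at(k2,dock)", "open(d_bay_office)", "open(d_store_bay)"]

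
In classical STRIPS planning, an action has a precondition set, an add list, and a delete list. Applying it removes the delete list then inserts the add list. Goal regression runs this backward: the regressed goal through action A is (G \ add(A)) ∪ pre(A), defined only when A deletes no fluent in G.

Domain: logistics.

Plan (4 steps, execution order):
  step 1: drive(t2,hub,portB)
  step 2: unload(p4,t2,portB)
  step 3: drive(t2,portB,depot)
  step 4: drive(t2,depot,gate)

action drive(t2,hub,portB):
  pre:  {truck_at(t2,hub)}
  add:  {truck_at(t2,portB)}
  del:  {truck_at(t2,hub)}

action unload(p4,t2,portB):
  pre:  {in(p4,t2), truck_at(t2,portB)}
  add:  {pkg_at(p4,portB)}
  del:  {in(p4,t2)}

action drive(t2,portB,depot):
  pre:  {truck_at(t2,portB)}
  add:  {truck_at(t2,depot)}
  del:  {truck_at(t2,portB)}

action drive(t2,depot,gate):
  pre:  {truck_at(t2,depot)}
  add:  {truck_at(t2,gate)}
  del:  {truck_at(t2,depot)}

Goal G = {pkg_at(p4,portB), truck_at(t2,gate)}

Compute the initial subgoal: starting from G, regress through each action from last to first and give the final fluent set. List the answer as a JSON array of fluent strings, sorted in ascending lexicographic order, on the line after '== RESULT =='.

Work backward from the goal:
  through step 4 (drive(t2,depot,gate)): drop {truck_at(t2,gate)}, keep {pkg_at(p4,portB)}, require {truck_at(t2,depot)}
    → {pkg_at(p4,portB), truck_at(t2,depot)}
  through step 3 (drive(t2,portB,depot)): drop {truck_at(t2,depot)}, keep {pkg_at(p4,portB)}, require {truck_at(t2,portB)}
    → {pkg_at(p4,portB), truck_at(t2,portB)}
  through step 2 (unload(p4,t2,portB)): drop {pkg_at(p4,portB)}, keep {truck_at(t2,portB)}, require {in(p4,t2), truck_at(t2,portB)}
    → {in(p4,t2), truck_at(t2,portB)}
  through step 1 (drive(t2,hub,portB)): drop {truck_at(t2,portB)}, keep {in(p4,t2)}, require {truck_at(t2,hub)}
    → {in(p4,t2), truck_at(t2,hub)}

== RESULT ==
["in(p4,t2)", "truck_at(t2,hub)"]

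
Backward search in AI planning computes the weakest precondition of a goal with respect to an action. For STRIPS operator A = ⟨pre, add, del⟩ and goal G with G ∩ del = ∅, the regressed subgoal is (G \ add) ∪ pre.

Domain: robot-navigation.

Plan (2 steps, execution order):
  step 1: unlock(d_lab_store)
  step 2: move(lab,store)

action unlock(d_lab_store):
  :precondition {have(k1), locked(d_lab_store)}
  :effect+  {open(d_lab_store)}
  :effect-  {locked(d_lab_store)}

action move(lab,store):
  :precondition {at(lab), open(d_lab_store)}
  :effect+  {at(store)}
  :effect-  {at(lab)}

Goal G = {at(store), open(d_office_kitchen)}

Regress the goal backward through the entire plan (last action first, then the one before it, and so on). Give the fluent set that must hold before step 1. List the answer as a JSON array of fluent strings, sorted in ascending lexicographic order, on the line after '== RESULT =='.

Regress step by step:
  through step 2 (move(lab,store)): drop {at(store)}, keep {open(d_office_kitchen)}, require {at(lab), open(d_lab_store)}
    → {at(lab), open(d_lab_store), open(d_office_kitchen)}
  through step 1 (unlock(d_lab_store)): drop {open(d_lab_store)}, keep {at(lab), open(d_office_kitchen)}, require {have(k1), locked(d_lab_store)}
    → {at(lab), have(k1), locked(d_lab_store), open(d_office_kitchen)}

== RESULT ==
["at(lab)", "have(k1)", "locked(d_lab_store)", "open(d_office_kitchen)"]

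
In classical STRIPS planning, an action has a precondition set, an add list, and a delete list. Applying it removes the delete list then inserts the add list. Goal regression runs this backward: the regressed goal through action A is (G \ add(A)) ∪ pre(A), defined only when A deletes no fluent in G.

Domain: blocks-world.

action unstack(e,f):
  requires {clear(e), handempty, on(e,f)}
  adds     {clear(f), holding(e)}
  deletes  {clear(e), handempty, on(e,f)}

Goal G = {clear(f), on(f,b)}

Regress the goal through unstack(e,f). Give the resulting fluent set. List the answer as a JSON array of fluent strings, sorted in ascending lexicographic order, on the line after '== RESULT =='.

Regress:
  G ∩ del = {}  (empty — regression defined)
  G \ add = {clear(f), on(f,b)} \ {clear(f), holding(e)} = {on(f,b)}
  ∪ pre   = {on(f,b)} ∪ {clear(e), handempty, on(e,f)}
          = {clear(e), handempty, on(e,f), on(f,b)}

== RESULT ==
["clear(e)", "handempty", "on(e,f)", "on(f,b)"]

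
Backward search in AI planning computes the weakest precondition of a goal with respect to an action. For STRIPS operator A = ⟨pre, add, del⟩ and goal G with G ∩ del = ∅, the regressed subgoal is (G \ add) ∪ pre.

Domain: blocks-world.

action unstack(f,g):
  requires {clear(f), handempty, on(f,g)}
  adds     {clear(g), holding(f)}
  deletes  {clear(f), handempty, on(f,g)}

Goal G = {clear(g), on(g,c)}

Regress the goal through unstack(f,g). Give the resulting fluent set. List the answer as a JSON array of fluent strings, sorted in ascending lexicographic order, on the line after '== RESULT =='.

Compute (G \ add) ∪ pre:
  G ∩ del = {}  (empty — regression defined)
  G \ add = {clear(g), on(g,c)} \ {clear(g), holding(f)} = {on(g,c)}
  ∪ pre   = {on(g,c)} ∪ {clear(f), handempty, on(f,g)}
          = {clear(f), handempty, on(f,g), on(g,c)}

== RESULT ==
["clear(f)", "handempty", "on(f,g)", "on(g,c)"]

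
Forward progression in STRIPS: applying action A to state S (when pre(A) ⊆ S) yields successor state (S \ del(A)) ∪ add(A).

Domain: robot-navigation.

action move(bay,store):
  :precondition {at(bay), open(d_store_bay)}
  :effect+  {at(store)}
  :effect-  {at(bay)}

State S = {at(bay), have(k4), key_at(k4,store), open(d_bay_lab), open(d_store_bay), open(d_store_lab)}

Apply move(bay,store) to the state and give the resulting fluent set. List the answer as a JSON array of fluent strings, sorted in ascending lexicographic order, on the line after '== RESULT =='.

Progress:
  pre ⊆ S: {at(bay), open(d_store_bay)} ⊆ S  — applicable
  S \ del = {have(k4), key_at(k4,store), open(d_bay_lab), open(d_store_bay), open(d_store_lab)}
  ∪ add   = {at(store), have(k4), key_at(k4,store), open(d_bay_lab), open(d_store_bay), open(d_store_lab)}

== RESULT ==
["at(store)", "have(k4)", "key_at(k4,store)", "open(d_bay_lab)", "open(d_store_bay)", "open(d_store_lab)"]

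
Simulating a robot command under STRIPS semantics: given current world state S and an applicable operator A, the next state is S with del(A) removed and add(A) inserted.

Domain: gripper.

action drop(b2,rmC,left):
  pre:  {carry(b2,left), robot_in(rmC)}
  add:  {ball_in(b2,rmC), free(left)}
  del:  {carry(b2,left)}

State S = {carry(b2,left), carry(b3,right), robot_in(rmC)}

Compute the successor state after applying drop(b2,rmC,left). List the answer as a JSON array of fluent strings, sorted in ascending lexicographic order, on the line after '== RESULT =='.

Compute (S \ del) ∪ add:
  pre ⊆ S: {carry(b2,left), robot_in(rmC)} ⊆ S  — applicable
  S \ del = {carry(b3,right), robot_in(rmC)}
  ∪ add   = {ball_in(b2,rmC), carry(b3,right), free(left), robot_in(rmC)}

== RESULT ==
["ball_in(b2,rmC)", "carry(b3,right)", "free(left)", "robot_in(rmC)"]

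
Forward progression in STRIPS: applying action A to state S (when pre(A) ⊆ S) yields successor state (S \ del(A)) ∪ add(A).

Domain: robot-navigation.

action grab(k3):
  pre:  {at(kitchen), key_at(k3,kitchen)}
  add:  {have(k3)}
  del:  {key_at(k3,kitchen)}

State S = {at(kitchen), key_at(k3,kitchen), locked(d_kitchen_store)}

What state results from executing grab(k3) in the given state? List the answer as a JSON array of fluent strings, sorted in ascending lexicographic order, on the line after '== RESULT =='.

Progress:
  pre ⊆ S: {at(kitchen), key_at(k3,kitchen)} ⊆ S  — applicable
  S \ del = {at(kitchen), locked(d_kitchen_store)}
  ∪ add   = {at(kitchen), have(k3), locked(d_kitchen_store)}

== RESULT ==
["at(kitchen)", "have(k3)", "locked(d_kitchen_store)"]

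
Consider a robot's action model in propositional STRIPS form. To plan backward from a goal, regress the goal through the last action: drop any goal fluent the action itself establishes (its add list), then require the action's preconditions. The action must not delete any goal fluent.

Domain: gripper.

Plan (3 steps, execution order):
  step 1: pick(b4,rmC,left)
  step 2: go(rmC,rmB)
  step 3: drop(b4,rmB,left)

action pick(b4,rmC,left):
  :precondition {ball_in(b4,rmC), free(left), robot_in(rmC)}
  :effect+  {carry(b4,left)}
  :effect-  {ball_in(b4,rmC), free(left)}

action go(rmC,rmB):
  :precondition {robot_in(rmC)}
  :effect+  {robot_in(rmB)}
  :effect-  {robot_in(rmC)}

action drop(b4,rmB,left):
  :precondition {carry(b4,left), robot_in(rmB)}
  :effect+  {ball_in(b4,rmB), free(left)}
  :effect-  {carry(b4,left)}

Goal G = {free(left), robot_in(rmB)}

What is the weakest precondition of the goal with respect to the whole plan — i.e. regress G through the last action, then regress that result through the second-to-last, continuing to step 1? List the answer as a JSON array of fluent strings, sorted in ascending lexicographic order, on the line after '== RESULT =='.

Work backward from the goal:
  through step 3 (drop(b4,rmB,left)): drop {free(left)}, keep {robot_in(rmB)}, require {carry(b4,left), robot_in(rmB)}
    → {carry(b4,left), robot_in(rmB)}
  through step 2 (go(rmC,rmB)): drop {robot_in(rmB)}, keep {carry(b4,left)}, require {robot_in(rmC)}
    → {carry(b4,left), robot_in(rmC)}
  through step 1 (pick(b4,rmC,left)): drop {carry(b4,left)}, keep {robot_in(rmC)}, require {ball_in(b4,rmC), free(left), robot_in(rmC)}
    → {ball_in(b4,rmC), free(left), robot_in(rmC)}

== RESULT ==
["ball_in(b4,rmC)", "free(left)", "robot_in(rmC)"]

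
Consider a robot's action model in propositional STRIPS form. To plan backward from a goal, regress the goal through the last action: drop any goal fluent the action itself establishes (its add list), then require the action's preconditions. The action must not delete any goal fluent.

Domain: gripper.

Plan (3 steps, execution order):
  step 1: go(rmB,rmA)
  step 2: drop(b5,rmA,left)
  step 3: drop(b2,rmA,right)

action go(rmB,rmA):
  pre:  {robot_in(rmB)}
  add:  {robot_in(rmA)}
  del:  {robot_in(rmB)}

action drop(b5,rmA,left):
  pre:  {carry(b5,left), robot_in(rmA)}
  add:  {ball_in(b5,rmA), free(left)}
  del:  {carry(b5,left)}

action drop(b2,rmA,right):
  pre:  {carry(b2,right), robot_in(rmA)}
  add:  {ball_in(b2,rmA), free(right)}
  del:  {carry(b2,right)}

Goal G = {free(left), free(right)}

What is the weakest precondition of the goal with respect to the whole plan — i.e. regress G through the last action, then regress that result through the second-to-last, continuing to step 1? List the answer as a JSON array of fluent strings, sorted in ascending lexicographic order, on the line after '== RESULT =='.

Work backward from the goal:
  through step 3 (drop(b2,rmA,right)): drop {free(right)}, keep {free(left)}, require {carry(b2,right), robot_in(rmA)}
    → {carry(b2,right), free(left), robot_in(rmA)}
  through step 2 (drop(b5,rmA,left)): drop {free(left)}, keep {carry(b2,right), robot_in(rmA)}, require {carry(b5,left), robot_in(rmA)}
    → {carry(b2,right), carry(b5,left), robot_in(rmA)}
  through step 1 (go(rmB,rmA)): drop {robot_in(rmA)}, keep {carry(b2,right), carry(b5,left)}, require {robot_in(rmB)}
    → {carry(b2,right), carry(b5,left), robot_in(rmB)}

== RESULT ==
["carry(b2,right)", "carry(b5,left)", "robot_in(rmB)"]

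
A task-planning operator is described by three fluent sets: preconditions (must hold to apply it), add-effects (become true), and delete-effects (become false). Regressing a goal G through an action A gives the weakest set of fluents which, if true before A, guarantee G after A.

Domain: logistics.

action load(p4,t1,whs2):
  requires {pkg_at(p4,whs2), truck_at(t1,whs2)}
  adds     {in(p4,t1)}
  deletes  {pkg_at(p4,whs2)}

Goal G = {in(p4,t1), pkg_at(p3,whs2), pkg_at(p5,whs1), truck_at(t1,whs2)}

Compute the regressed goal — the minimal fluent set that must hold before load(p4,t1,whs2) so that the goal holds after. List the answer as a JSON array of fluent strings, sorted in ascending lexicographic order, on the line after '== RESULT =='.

Compute (G \ add) ∪ pre:
  G ∩ del = {}  (empty — regression defined)
  G \ add = {in(p4,t1), pkg_at(p3,whs2), pkg_at(p5,whs1), truck_at(t1,whs2)} \ {in(p4,t1)} = {pkg_at(p3,whs2), pkg_at(p5,whs1), truck_at(t1,whs2)}
  ∪ pre   = {pkg_at(p3,whs2), pkg_at(p5,whs1), truck_at(t1,whs2)} ∪ {pkg_at(p4,whs2), truck_at(t1,whs2)}
          = {pkg_at(p3,whs2), pkg_at(p4,whs2), pkg_at(p5,whs1), truck_at(t1,whs2)}

== RESULT ==
["pkg_at(p3,whs2)", "pkg_at(p4,whs2)", "pkg_at(p5,whs1)", "truck_at(t1,whs2)"]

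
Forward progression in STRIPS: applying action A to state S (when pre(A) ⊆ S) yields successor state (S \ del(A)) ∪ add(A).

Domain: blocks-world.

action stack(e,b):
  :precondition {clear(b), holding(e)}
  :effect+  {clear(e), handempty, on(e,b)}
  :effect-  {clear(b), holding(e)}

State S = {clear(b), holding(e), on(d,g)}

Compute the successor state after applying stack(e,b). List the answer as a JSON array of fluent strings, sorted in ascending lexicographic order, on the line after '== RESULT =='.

Progress:
  pre ⊆ S: {clear(b), holding(e)} ⊆ S  — applicable
  S \ del = {on(d,g)}
  ∪ add   = {clear(e), handempty, on(d,g), on(e,b)}

== RESULT ==
["clear(e)", "handempty", "on(d,g)", "on(e,b)"]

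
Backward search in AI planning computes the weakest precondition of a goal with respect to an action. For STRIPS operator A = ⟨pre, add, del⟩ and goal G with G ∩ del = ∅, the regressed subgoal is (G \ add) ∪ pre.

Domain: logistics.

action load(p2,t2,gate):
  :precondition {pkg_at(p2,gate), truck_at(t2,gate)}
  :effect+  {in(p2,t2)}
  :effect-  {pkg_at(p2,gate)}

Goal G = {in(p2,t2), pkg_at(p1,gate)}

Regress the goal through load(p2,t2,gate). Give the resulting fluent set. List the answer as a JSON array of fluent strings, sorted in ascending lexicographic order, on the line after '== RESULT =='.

Compute (G \ add) ∪ pre:
  G ∩ del = {}  (empty — regression defined)
  G \ add = {in(p2,t2), pkg_at(p1,gate)} \ {in(p2,t2)} = {pkg_at(p1,gate)}
  ∪ pre   = {pkg_at(p1,gate)} ∪ {pkg_at(p2,gate), truck_at(t2,gate)}
          = {pkg_at(p1,gate), pkg_at(p2,gate), truck_at(t2,gate)}

== RESULT ==
["pkg_at(p1,gate)", "pkg_at(p2,gate)", "truck_at(t2,gate)"]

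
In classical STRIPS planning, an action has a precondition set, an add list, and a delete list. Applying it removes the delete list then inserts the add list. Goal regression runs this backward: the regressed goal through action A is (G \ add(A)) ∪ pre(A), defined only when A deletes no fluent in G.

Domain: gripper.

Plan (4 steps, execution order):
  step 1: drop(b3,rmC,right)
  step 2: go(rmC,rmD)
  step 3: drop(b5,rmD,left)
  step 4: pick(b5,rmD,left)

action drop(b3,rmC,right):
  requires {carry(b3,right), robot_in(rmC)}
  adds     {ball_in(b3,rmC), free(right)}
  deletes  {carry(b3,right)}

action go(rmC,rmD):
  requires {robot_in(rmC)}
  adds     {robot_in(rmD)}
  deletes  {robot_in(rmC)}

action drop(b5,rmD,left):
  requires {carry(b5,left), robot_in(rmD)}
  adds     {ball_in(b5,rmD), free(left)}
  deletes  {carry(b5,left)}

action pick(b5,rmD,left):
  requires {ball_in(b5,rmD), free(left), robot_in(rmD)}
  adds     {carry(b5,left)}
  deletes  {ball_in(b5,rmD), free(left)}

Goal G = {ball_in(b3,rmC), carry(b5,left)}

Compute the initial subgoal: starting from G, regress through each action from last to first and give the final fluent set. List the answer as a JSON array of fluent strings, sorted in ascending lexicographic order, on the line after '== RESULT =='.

Work backward from the goal:
  through step 4 (pick(b5,rmD,left)): drop {carry(b5,left)}, keep {ball_in(b3,rmC)}, require {ball_in(b5,rmD), free(left), robot_in(rmD)}
    → {ball_in(b3,rmC), ball_in(b5,rmD), free(left), robot_in(rmD)}
  through step 3 (drop(b5,rmD,left)): drop {ball_in(b5,rmD), free(left)}, keep {ball_in(b3,rmC), robot_in(rmD)}, require {carry(b5,left), robot_in(rmD)}
    → {ball_in(b3,rmC), carry(b5,left), robot_in(rmD)}
  through step 2 (go(rmC,rmD)): drop {robot_in(rmD)}, keep {ball_in(b3,rmC), carry(b5,left)}, require {robot_in(rmC)}
    → {ball_in(b3,rmC), carry(b5,left), robot_in(rmC)}
  through step 1 (drop(b3,rmC,right)): drop {ball_in(b3,rmC)}, keep {carry(b5,left), robot_in(rmC)}, require {carry(b3,right), robot_in(rmC)}
    → {carry(b3,right), carry(b5,left), robot_in(rmC)}

== RESULT ==
["carry(b3,right)", "carry(b5,left)", "robot_in(rmC)"]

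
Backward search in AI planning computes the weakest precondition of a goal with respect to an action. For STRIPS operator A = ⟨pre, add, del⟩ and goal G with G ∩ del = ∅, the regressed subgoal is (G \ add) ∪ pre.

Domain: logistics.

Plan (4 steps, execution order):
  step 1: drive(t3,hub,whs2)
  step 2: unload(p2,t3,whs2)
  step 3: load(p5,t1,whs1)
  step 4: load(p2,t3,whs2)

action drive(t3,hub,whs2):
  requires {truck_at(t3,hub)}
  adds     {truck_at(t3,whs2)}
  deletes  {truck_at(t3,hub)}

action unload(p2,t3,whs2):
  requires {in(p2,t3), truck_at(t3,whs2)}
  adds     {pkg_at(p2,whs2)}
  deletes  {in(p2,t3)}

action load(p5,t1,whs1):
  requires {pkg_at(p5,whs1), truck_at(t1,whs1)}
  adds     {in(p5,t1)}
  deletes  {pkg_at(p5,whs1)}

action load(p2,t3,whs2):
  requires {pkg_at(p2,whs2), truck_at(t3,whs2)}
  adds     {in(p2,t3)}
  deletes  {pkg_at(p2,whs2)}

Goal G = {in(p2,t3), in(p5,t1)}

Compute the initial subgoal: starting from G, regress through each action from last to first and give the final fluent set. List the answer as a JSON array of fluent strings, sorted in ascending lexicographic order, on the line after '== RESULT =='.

Regress step by step:
  through step 4 (load(p2,t3,whs2)): drop {in(p2,t3)}, keep {in(p5,t1)}, require {pkg_at(p2,whs2), truck_at(t3,whs2)}
    → {in(p5,t1), pkg_at(p2,whs2), truck_at(t3,whs2)}
  through step 3 (load(p5,t1,whs1)): drop {in(p5,t1)}, keep {pkg_at(p2,whs2), truck_at(t3,whs2)}, require {pkg_at(p5,whs1), truck_at(t1,whs1)}
    → {pkg_at(p2,whs2), pkg_at(p5,whs1), truck_at(t1,whs1), truck_at(t3,whs2)}
  through step 2 (unload(p2,t3,whs2)): drop {pkg_at(p2,whs2)}, keep {pkg_at(p5,whs1), truck_at(t1,whs1), truck_at(t3,whs2)}, require {in(p2,t3), truck_at(t3,whs2)}
    → {in(p2,t3), pkg_at(p5,whs1), truck_at(t1,whs1), truck_at(t3,whs2)}
  through step 1 (drive(t3,hub,whs2)): drop {truck_at(t3,whs2)}, keep {in(p2,t3), pkg_at(p5,whs1), truck_at(t1,whs1)}, require {truck_at(t3,hub)}
    → {in(p2,t3), pkg_at(p5,whs1), truck_at(t1,whs1), truck_at(t3,hub)}

== RESULT ==
["in(p2,t3)", "pkg_at(p5,whs1)", "truck_at(t1,whs1)", "truck_at(t3,hub)"]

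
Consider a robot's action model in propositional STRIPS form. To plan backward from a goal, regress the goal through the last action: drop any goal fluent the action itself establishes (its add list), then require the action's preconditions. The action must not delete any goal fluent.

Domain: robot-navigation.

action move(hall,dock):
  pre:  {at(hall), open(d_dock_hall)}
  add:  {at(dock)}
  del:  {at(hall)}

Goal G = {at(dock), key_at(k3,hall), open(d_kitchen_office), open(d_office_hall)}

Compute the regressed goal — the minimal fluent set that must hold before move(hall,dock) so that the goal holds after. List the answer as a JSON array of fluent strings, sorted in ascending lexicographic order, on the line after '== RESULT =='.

Compute (G \ add) ∪ pre:
  G ∩ del = {}  (empty — regression defined)
  G \ add = {at(dock), key_at(k3,hall), open(d_kitchen_office), open(d_office_hall)} \ {at(dock)} = {key_at(k3,hall), open(d_kitchen_office), open(d_office_hall)}
  ∪ pre   = {key_at(k3,hall), open(d_kitchen_office), open(d_office_hall)} ∪ {at(hall), open(d_dock_hall)}
          = {at(hall), key_at(k3,hall), open(d_dock_hall), open(d_kitchen_office), open(d_office_hall)}

== RESULT ==
["at(hall)", "key_at(k3,hall)", "open(d_dock_hall)", "open(d_kitchen_office)", "open(d_office_hall)"]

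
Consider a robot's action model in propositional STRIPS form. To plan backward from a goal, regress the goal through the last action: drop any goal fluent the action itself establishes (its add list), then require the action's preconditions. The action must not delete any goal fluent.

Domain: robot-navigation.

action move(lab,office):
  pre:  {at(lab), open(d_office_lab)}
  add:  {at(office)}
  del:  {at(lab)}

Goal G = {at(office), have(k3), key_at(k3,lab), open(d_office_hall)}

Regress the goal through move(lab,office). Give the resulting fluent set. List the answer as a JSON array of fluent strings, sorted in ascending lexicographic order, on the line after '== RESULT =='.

Regress:
  G ∩ del = {}  (empty — regression defined)
  G \ add = {at(office), have(k3), key_at(k3,lab), open(d_office_hall)} \ {at(office)} = {have(k3), key_at(k3,lab), open(d_office_hall)}
  ∪ pre   = {have(k3), key_at(k3,lab), open(d_office_hall)} ∪ {at(lab), open(d_office_lab)}
          = {at(lab), have(k3), key_at(k3,lab), open(d_office_hall), open(d_office_lab)}

== RESULT ==
["at(lab)", "have(k3)", "key_at(k3,lab)", "open(d_office_hall)", "open(d_office_lab)"]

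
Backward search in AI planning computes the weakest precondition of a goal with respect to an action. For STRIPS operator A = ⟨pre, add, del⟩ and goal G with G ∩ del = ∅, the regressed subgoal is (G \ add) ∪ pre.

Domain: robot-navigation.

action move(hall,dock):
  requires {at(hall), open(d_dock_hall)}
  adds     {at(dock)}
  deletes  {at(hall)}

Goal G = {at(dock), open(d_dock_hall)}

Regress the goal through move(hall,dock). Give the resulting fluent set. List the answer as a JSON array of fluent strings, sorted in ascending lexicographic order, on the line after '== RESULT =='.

Compute (G \ add) ∪ pre:
  G ∩ del = {}  (empty — regression defined)
  G \ add = {at(dock), open(d_dock_hall)} \ {at(dock)} = {open(d_dock_hall)}
  ∪ pre   = {open(d_dock_hall)} ∪ {at(hall), open(d_dock_hall)}
          = {at(hall), open(d_dock_hall)}

== RESULT ==
["at(hall)", "open(d_dock_hall)"]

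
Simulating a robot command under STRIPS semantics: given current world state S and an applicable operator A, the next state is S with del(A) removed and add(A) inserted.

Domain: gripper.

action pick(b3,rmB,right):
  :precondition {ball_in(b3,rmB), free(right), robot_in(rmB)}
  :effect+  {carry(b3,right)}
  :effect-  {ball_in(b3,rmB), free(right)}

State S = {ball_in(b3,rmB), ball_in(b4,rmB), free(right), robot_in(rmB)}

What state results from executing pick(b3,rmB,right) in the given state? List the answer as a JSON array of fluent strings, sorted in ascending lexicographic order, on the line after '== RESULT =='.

Progress:
  pre ⊆ S: {ball_in(b3,rmB), free(right), robot_in(rmB)} ⊆ S  — applicable
  S \ del = {ball_in(b4,rmB), robot_in(rmB)}
  ∪ add   = {ball_in(b4,rmB), carry(b3,right), robot_in(rmB)}

== RESULT ==
["ball_in(b4,rmB)", "carry(b3,right)", "robot_in(rmB)"]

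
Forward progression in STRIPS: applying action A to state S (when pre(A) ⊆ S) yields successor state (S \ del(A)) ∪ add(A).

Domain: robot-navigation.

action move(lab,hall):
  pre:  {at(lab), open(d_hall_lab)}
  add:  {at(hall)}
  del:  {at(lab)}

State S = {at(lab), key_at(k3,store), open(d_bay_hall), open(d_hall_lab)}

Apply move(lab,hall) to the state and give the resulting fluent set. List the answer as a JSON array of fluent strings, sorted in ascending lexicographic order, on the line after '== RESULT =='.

Progress:
  pre ⊆ S: {at(lab), open(d_hall_lab)} ⊆ S  — applicable
  S \ del = {key_at(k3,store), open(d_bay_hall), open(d_hall_lab)}
  ∪ add   = {at(hall), key_at(k3,store), open(d_bay_hall), open(d_hall_lab)}

== RESULT ==
["at(hall)", "key_at(k3,store)", "open(d_bay_hall)", "open(d_hall_lab)"]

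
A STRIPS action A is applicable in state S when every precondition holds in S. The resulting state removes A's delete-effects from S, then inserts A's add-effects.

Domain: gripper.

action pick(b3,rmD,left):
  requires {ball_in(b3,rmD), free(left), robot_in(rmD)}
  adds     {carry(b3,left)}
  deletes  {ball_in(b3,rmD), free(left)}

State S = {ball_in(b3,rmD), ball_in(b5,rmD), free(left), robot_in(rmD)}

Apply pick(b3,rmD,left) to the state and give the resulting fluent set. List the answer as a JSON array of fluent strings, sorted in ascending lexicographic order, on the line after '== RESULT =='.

Progress:
  pre ⊆ S: {ball_in(b3,rmD), free(left), robot_in(rmD)} ⊆ S  — applicable
  S \ del = {ball_in(b5,rmD), robot_in(rmD)}
  ∪ add   = {ball_in(b5,rmD), carry(b3,left), robot_in(rmD)}

== RESULT ==
["ball_in(b5,rmD)", "carry(b3,left)", "robot_in(rmD)"]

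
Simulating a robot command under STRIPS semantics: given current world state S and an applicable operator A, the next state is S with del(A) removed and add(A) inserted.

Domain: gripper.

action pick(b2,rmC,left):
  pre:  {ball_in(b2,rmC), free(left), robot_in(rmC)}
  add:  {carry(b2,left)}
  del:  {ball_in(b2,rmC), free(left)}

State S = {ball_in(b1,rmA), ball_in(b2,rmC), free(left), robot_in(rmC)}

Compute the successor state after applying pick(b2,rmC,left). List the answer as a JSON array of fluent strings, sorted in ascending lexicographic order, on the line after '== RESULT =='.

Progress:
  pre ⊆ S: {ball_in(b2,rmC), free(left), robot_in(rmC)} ⊆ S  — applicable
  S \ del = {ball_in(b1,rmA), robot_in(rmC)}
  ∪ add   = {ball_in(b1,rmA), carry(b2,left), robot_in(rmC)}

== RESULT ==
["ball_in(b1,rmA)", "carry(b2,left)", "robot_in(rmC)"]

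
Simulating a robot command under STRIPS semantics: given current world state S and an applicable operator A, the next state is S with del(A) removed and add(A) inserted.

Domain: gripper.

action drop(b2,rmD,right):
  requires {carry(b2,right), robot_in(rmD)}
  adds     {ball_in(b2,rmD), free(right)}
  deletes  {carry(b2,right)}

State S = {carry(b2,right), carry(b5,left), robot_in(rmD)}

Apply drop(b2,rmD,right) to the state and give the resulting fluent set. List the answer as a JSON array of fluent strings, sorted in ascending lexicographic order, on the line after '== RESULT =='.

Compute (S \ del) ∪ add:
  pre ⊆ S: {carry(b2,right), robot_in(rmD)} ⊆ S  — applicable
  S \ del = {carry(b5,left), robot_in(rmD)}
  ∪ add   = {ball_in(b2,rmD), carry(b5,left), free(right), robot_in(rmD)}

== RESULT ==
["ball_in(b2,rmD)", "carry(b5,left)", "free(right)", "robot_in(rmD)"]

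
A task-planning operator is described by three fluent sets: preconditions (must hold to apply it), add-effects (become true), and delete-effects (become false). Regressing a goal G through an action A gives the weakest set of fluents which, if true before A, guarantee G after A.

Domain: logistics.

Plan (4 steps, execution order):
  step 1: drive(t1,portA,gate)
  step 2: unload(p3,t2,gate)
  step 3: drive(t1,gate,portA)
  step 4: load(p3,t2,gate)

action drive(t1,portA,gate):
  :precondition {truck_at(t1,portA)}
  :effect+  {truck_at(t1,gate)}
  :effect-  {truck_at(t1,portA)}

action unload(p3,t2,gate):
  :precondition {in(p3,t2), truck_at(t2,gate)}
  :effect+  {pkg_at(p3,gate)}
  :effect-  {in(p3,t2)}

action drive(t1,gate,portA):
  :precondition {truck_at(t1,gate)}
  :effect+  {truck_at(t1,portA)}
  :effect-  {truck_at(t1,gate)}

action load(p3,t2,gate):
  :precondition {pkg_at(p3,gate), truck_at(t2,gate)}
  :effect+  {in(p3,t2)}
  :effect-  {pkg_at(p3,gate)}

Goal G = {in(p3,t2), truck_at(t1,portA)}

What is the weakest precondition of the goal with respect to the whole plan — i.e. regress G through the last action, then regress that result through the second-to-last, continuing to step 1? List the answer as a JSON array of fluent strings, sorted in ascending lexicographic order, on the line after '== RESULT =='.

Regress step by step:
  through step 4 (load(p3,t2,gate)): drop {in(p3,t2)}, keep {truck_at(t1,portA)}, require {pkg_at(p3,gate), truck_at(t2,gate)}
    → {pkg_at(p3,gate), truck_at(t1,portA), truck_at(t2,gate)}
  through step 3 (drive(t1,gate,portA)): drop {truck_at(t1,portA)}, keep {pkg_at(p3,gate), truck_at(t2,gate)}, require {truck_at(t1,gate)}
    → {pkg_at(p3,gate), truck_at(t1,gate), truck_at(t2,gate)}
  through step 2 (unload(p3,t2,gate)): drop {pkg_at(p3,gate)}, keep {truck_at(t1,gate), truck_at(t2,gate)}, require {in(p3,t2), truck_at(t2,gate)}
    → {in(p3,t2), truck_at(t1,gate), truck_at(t2,gate)}
  through step 1 (drive(t1,portA,gate)): drop {truck_at(t1,gate)}, keep {in(p3,t2), truck_at(t2,gate)}, require {truck_at(t1,portA)}
    → {in(p3,t2), truck_at(t1,portA), truck_at(t2,gate)}

== RESULT ==
["in(p3,t2)", "truck_at(t1,portA)", "truck_at(t2,gate)"]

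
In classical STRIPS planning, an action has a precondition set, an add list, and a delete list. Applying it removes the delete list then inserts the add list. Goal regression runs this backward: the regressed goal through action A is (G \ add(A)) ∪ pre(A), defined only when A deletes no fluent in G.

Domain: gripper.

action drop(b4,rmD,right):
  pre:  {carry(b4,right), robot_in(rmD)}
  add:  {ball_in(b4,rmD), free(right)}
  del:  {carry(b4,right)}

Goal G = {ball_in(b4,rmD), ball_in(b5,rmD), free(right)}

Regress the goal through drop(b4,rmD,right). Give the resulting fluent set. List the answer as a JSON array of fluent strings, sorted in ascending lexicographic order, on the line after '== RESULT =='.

Regress:
  G ∩ del = {}  (empty — regression defined)
  G \ add = {ball_in(b4,rmD), ball_in(b5,rmD), free(right)} \ {ball_in(b4,rmD), free(right)} = {ball_in(b5,rmD)}
  ∪ pre   = {ball_in(b5,rmD)} ∪ {carry(b4,right), robot_in(rmD)}
          = {ball_in(b5,rmD), carry(b4,right), robot_in(rmD)}

== RESULT ==
["ball_in(b5,rmD)", "carry(b4,right)", "robot_in(rmD)"]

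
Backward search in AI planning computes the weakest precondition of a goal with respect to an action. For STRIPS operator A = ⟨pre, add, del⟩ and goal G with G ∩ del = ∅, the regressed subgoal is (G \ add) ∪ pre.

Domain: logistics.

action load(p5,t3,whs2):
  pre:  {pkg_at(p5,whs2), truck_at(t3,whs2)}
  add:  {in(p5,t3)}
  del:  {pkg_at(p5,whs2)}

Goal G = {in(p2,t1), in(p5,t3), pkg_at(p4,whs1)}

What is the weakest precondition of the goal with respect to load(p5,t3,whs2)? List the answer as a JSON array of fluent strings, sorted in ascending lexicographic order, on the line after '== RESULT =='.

Regress:
  G ∩ del = {}  (empty — regression defined)
  G \ add = {in(p2,t1), in(p5,t3), pkg_at(p4,whs1)} \ {in(p5,t3)} = {in(p2,t1), pkg_at(p4,whs1)}
  ∪ pre   = {in(p2,t1), pkg_at(p4,whs1)} ∪ {pkg_at(p5,whs2), truck_at(t3,whs2)}
          = {in(p2,t1), pkg_at(p4,whs1), pkg_at(p5,whs2), truck_at(t3,whs2)}

== RESULT ==
["in(p2,t1)", "pkg_at(p4,whs1)", "pkg_at(p5,whs2)", "truck_at(t3,whs2)"]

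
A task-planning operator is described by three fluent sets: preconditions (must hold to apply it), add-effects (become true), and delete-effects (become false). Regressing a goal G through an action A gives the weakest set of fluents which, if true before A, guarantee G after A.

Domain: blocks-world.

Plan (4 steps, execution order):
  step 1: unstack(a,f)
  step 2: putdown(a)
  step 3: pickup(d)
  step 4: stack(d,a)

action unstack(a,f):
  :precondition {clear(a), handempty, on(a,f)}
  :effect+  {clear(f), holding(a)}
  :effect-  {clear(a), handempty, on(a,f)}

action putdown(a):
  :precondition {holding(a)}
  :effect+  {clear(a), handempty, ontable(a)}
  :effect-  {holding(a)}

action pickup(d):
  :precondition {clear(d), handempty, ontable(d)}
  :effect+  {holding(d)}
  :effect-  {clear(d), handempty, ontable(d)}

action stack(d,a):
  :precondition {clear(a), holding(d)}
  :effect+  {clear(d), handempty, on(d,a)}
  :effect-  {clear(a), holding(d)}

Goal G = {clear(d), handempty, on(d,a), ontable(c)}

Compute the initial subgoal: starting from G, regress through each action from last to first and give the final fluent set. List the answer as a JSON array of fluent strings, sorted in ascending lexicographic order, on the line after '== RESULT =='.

Work backward from the goal:
  through step 4 (stack(d,a)): drop {clear(d), handempty, on(d,a)}, keep {ontable(c)}, require {clear(a), holding(d)}
    → {clear(a), holding(d), ontable(c)}
  through step 3 (pickup(d)): drop {holding(d)}, keep {clear(a), ontable(c)}, require {clear(d), handempty, ontable(d)}
    → {clear(a), clear(d), handempty, ontable(c), ontable(d)}
  through step 2 (putdown(a)): drop {clear(a), handempty}, keep {clear(d), ontable(c), ontable(d)}, require {holding(a)}
    → {clear(d), holding(a), ontable(c), ontable(d)}
  through step 1 (unstack(a,f)): drop {holding(a)}, keep {clear(d), ontable(c), ontable(d)}, require {clear(a), handempty, on(a,f)}
    → {clear(a), clear(d), handempty, on(a,f), ontable(c), ontable(d)}

== RESULT ==
["clear(a)", "clear(d)", "handempty", "on(a,f)", "ontable(c)", "ontable(d)"]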